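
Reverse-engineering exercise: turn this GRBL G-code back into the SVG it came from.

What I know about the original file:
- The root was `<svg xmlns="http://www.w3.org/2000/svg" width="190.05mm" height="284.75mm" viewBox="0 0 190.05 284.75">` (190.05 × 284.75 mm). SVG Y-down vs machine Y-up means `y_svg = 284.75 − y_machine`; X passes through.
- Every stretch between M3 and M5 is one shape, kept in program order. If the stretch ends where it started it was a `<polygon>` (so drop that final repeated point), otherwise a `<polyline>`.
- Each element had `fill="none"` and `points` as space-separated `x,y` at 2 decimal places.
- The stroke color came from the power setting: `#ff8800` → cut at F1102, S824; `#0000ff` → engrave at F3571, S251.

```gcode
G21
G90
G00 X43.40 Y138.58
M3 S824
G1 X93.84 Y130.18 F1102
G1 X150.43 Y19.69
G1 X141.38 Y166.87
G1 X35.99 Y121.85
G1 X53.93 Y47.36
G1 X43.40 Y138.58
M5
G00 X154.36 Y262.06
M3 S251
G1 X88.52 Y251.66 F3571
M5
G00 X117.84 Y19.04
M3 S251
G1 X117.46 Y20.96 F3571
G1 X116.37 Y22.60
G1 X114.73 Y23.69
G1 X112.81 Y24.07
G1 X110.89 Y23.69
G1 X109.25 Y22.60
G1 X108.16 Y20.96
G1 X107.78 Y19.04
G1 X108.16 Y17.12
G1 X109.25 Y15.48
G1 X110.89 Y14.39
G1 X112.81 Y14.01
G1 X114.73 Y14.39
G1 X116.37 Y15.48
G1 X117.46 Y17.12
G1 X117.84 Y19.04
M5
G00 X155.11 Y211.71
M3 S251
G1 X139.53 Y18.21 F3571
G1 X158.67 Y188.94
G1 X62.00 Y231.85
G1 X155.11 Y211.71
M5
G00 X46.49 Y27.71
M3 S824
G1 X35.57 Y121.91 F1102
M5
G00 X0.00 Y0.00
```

Each laser-on run becomes one SVG element. Flip Y back into SVG space with y_svg = 284.75 − y_machine.

Run 1: the run's S824 means `#ff8800` (cut). The run returns to its start, so emit a `<polygon>` with points (Y-flipped): 43.40,146.17 93.84,154.57 150.43,265.06 141.38,117.88 35.99,162.90 53.93,237.39.

Run 2: power S251 maps to stroke `#0000ff` (engrave). The run is open, so emit a `<polyline>` with points (Y-flipped): 154.36,22.69 88.52,33.09.

Run 3: power S251 maps to stroke `#0000ff` (engrave). The run returns to its start, so emit a `<polygon>` with points (Y-flipped): 117.84,265.71 117.46,263.79 116.37,262.15 114.73,261.06 112.81,260.68 110.89,261.06 109.25,262.15 108.16,263.79 107.78,265.71 108.16,267.63 109.25,269.27 110.89,270.36 112.81,270.74 114.73,270.36 116.37,269.27 117.46,267.63.

Run 4: power S251 maps to stroke `#0000ff` (engrave). The run returns to its start, so emit a `<polygon>` with points (Y-flipped): 155.11,73.04 139.53,266.54 158.67,95.81 62.00,52.90.

Run 5: power S824 maps to stroke `#ff8800` (cut). The run is open, so emit a `<polyline>` with points (Y-flipped): 46.49,257.04 35.57,162.84.

<svg xmlns="http://www.w3.org/2000/svg" width="190.05mm" height="284.75mm" viewBox="0 0 190.05 284.75">
  <polygon points="43.40,146.17 93.84,154.57 150.43,265.06 141.38,117.88 35.99,162.90 53.93,237.39" fill="none" stroke="#ff8800"/>
  <polyline points="154.36,22.69 88.52,33.09" fill="none" stroke="#0000ff"/>
  <polygon points="117.84,265.71 117.46,263.79 116.37,262.15 114.73,261.06 112.81,260.68 110.89,261.06 109.25,262.15 108.16,263.79 107.78,265.71 108.16,267.63 109.25,269.27 110.89,270.36 112.81,270.74 114.73,270.36 116.37,269.27 117.46,267.63" fill="none" stroke="#0000ff"/>
  <polygon points="155.11,73.04 139.53,266.54 158.67,95.81 62.00,52.90" fill="none" stroke="#0000ff"/>
  <polyline points="46.49,257.04 35.57,162.84" fill="none" stroke="#ff8800"/>
</svg>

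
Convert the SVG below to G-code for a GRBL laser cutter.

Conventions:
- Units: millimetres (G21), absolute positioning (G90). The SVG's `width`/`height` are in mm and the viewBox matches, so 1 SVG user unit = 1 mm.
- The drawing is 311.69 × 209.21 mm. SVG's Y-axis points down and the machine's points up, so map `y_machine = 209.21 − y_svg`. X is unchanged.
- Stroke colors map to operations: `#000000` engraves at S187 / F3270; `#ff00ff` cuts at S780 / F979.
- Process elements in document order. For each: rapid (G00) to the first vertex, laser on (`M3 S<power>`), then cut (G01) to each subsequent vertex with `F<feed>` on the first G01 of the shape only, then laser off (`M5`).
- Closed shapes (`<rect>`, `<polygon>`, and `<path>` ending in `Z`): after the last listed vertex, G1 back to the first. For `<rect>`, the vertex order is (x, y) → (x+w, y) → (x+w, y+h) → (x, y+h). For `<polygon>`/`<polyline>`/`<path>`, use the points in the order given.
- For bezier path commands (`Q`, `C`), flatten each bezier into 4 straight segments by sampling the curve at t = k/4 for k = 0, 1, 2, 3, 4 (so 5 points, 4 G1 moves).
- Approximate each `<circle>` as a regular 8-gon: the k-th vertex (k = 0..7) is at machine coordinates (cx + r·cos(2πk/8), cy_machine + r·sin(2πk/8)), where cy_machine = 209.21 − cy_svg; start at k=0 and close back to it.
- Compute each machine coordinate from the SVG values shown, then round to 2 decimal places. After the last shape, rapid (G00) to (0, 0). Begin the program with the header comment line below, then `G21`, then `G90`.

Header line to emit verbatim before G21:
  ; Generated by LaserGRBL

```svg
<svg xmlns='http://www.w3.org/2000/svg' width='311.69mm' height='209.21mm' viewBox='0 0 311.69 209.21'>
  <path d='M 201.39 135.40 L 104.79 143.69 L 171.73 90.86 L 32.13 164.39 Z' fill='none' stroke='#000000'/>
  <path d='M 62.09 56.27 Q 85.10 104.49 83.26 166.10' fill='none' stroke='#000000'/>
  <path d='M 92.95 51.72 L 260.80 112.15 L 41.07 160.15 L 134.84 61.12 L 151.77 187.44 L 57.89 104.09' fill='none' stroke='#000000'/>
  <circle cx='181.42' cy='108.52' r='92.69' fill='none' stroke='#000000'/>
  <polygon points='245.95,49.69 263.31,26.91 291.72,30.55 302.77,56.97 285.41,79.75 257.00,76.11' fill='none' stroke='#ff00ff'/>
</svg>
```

Since the viewBox matches the mm dimensions, user units are millimetres directly. The only transform is the Y-flip y_m = 209.21 − y_svg.

Shape 1 is a closed polygon drawn with `<path>`. Its stroke #000000 means engrave at S187, F3270. After flipping Y the toolpath is (201.39,73.81) → (104.79,65.52) → (171.73,118.35) → (32.13,44.82) → (201.39,73.81), returning to the start.

Shape 2 is a quadratic bezier drawn with `<path>`. Its stroke #000000 means engrave at S187, F3270. After flipping Y the toolpath is (62.09,152.94) → (72.04,127.99) → (78.89,101.37) → (82.63,73.08) → (83.26,43.11).

Shape 3 is a open polyline drawn with `<path>`. Its stroke #000000 means engrave at S187, F3270. After flipping Y the toolpath is (92.95,157.49) → (260.80,97.06) → (41.07,49.06) → (134.84,148.09) → (151.77,21.77) → (57.89,105.12).

Shape 4 is a circle drawn with `<circle>`. Its stroke #000000 means engrave at S187, F3270. After flipping Y the toolpath is (274.11,100.69) → (246.96,166.23) → (181.42,193.38) → (115.88,166.23) → (88.73,100.69) → (115.88,35.15) → (181.42,8.00) → (246.96,35.15) → (274.11,100.69), returning to the start.

Shape 5 is a regular polygon drawn with `<polygon>`. Its stroke #ff00ff means cut at S780, F979. After flipping Y the toolpath is (245.95,159.52) → (263.31,182.30) → (291.72,178.66) → (302.77,152.24) → (285.41,129.46) → (257.00,133.10) → (245.95,159.52), returning to the start.

; Generated by LaserGRBL
G21
G90
G00 X201.39 Y73.81
M3 S187
G01 X104.79 Y65.52 F3270
G01 X171.73 Y118.35
G01 X32.13 Y44.82
G01 X201.39 Y73.81
M5
G00 X62.09 Y152.94
M3 S187
G01 X72.04 Y127.99 F3270
G01 X78.89 Y101.37
G01 X82.63 Y73.08
G01 X83.26 Y43.11
M5
G00 X92.95 Y157.49
M3 S187
G01 X260.80 Y97.06 F3270
G01 X41.07 Y49.06
G01 X134.84 Y148.09
G01 X151.77 Y21.77
G01 X57.89 Y105.12
M5
G00 X274.11 Y100.69
M3 S187
G01 X246.96 Y166.23 F3270
G01 X181.42 Y193.38
G01 X115.88 Y166.23
G01 X88.73 Y100.69
G01 X115.88 Y35.15
G01 X181.42 Y8.00
G01 X246.96 Y35.15
G01 X274.11 Y100.69
M5
G00 X245.95 Y159.52
M3 S780
G01 X263.31 Y182.30 F979
G01 X291.72 Y178.66
G01 X302.77 Y152.24
G01 X285.41 Y129.46
G01 X257.00 Y133.10
G01 X245.95 Y159.52
M5
G00 X0.00 Y0.00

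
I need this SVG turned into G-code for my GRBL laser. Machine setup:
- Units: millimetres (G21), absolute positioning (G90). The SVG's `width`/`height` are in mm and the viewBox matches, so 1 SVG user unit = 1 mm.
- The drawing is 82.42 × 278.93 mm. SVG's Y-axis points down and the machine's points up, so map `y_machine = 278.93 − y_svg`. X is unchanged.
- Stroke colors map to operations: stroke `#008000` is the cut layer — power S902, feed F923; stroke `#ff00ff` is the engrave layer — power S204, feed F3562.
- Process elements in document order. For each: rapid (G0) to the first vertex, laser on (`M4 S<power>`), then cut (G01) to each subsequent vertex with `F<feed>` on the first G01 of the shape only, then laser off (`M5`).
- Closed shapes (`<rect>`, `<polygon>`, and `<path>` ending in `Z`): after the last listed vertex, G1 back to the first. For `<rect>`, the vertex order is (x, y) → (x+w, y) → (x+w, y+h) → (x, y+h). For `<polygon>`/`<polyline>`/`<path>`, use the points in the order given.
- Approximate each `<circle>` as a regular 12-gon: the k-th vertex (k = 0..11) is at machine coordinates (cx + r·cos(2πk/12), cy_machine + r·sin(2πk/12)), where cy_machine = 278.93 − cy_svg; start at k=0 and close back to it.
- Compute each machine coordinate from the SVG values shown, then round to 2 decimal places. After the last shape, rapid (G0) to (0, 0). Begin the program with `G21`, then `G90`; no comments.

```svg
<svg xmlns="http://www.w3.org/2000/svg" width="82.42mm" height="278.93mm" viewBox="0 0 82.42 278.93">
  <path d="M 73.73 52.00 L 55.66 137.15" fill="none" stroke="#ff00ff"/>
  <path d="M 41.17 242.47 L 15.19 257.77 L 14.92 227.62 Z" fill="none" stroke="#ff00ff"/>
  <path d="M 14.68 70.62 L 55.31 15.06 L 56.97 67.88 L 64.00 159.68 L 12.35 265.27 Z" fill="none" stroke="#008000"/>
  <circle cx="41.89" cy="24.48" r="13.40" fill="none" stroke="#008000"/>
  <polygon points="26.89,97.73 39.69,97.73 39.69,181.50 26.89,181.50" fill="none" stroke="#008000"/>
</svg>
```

G21
G90
G0 X73.73 Y226.93
M4 S204
G01 X55.66 Y141.78 F3562
M5
G0 X41.17 Y36.46
M4 S204
G01 X15.19 Y21.16 F3562
G01 X14.92 Y51.31
G01 X41.17 Y36.46
M5
G0 X14.68 Y208.31
M4 S902
G01 X55.31 Y263.87 F923
G01 X56.97 Y211.05
G01 X64.00 Y119.25
G01 X12.35 Y13.66
G01 X14.68 Y208.31
M5
G0 X55.29 Y254.45
M4 S902
G01 X53.49 Y261.15 F923
G01 X48.59 Y266.05
G01 X41.89 Y267.85
G01 X35.19 Y266.05
G01 X30.29 Y261.15
G01 X28.49 Y254.45
G01 X30.29 Y247.75
G01 X35.19 Y242.85
G01 X41.89 Y241.05
G01 X48.59 Y242.85
G01 X53.49 Y247.75
G01 X55.29 Y254.45
M5
G0 X26.89 Y181.20
M4 S902
G01 X39.69 Y181.20 F923
G01 X39.69 Y97.43
G01 X26.89 Y97.43
G01 X26.89 Y181.20
M5
G0 X0.00 Y0.00

1 u = 1 mm; y_m = 278.93 − y.

[1] `<path>` line segment, #ff00ff→engrave S204 F3562: (73.73,226.93) → (55.66,141.78)

[2] `<path>` regular polygon, #ff00ff→engrave S204 F3562: (41.17,36.46) → (15.19,21.16) → (14.92,51.31) → (41.17,36.46) (closed)

[3] `<path>` closed polygon, #008000→cut S902 F923: (14.68,208.31) → (55.31,263.87) → (56.97,211.05) → (64.00,119.25) → (12.35,13.66) → (14.68,208.31) (closed)

[4] `<circle>` circle, #008000→cut S902 F923: (55.29,254.45) → (53.49,261.15) → (48.59,266.05) → (41.89,267.85) → (35.19,266.05) → (30.29,261.15) → (28.49,254.45) → (30.29,247.75) → (35.19,242.85) → (41.89,241.05) → (48.59,242.85) → (53.49,247.75) → (55.29,254.45) (closed)

[5] `<polygon>` rectangle, #008000→cut S902 F923: (26.89,181.20) → (39.69,181.20) → (39.69,97.43) → (26.89,97.43) → (26.89,181.20) (closed)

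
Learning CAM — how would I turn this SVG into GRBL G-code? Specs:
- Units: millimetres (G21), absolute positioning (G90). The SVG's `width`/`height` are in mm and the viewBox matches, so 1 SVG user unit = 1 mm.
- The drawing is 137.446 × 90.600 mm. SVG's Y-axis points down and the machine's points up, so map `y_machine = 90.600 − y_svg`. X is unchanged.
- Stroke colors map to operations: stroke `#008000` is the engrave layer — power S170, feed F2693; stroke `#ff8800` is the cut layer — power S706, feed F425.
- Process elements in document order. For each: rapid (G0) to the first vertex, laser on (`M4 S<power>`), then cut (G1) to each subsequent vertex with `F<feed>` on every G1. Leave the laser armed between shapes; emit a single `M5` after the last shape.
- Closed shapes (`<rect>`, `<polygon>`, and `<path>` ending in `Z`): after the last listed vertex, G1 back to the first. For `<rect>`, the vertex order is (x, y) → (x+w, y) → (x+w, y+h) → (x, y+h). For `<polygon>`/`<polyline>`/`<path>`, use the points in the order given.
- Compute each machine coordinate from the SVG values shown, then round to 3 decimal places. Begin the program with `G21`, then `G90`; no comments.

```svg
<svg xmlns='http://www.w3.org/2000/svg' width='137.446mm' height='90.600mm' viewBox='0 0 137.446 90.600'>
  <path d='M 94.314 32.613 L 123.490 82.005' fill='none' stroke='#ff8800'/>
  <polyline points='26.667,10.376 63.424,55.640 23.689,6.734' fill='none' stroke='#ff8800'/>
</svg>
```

viewBox `0 0 137.446 90.600` with mm width/height → 1 unit = 1 mm. Flip: y_m = 90.600 − y_svg.

**Shape 1** — `<path>` line segment, stroke `#ff8800` → cut (S706, F425). Machine vertices: (94.314,57.987) → (123.490,8.595). Open path.

**Shape 2** — `<polyline>` open polyline, stroke `#ff8800` → cut (S706, F425). Machine vertices: (26.667,80.224) → (63.424,34.960) → (23.689,83.866). Open path.

G21
G90
G0 X94.314 Y57.987
M4 S706
G1 X123.490 Y8.595 F425
G0 X26.667 Y80.224
M4 S706
G1 X63.424 Y34.960 F425
G1 X23.689 Y83.866 F425
M5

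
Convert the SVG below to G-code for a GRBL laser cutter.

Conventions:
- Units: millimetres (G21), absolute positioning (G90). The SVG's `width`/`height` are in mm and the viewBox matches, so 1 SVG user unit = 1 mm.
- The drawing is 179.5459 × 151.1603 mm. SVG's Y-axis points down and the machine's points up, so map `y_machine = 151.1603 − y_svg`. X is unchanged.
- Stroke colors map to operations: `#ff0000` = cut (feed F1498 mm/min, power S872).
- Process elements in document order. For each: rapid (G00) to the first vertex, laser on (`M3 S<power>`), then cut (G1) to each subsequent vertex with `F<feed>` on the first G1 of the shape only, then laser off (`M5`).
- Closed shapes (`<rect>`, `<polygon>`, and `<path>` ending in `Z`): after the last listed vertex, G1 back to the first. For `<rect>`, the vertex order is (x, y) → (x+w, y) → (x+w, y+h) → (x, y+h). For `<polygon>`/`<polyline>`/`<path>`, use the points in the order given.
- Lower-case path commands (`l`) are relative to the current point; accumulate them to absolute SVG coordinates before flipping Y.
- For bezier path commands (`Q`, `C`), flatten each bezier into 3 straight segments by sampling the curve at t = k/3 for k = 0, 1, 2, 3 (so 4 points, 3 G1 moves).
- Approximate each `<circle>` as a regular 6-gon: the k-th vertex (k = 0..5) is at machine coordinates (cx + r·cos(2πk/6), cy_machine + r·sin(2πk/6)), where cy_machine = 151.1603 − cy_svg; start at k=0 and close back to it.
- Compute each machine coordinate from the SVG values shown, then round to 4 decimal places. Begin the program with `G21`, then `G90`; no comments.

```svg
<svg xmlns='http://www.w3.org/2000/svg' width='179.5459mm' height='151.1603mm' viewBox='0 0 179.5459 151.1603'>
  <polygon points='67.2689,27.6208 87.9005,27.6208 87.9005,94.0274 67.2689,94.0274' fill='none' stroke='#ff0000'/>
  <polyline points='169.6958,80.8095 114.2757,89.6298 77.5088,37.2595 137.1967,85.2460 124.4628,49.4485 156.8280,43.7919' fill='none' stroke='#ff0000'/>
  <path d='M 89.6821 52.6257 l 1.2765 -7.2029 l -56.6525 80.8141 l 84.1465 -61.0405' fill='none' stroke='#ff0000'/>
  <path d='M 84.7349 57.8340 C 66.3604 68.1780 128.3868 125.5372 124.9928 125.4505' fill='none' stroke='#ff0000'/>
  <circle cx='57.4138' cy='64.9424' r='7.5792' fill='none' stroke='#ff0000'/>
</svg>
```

1 u = 1 mm; y_m = 151.1603 − y.

[1] `<polygon>` rectangle, #ff0000→cut S872 F1498: (67.2689,123.5395) → (87.9005,123.5395) → (87.9005,57.1329) → (67.2689,57.1329) → (67.2689,123.5395) (closed)

[2] `<polyline>` open polyline, #ff0000→cut S872 F1498: (169.6958,70.3508) → (114.2757,61.5305) → (77.5088,113.9008) → (137.1967,65.9143) → (124.4628,101.7118) → (156.8280,107.3684)

[3] `<path>` open polyline, #ff0000→cut S872 F1498: (89.6821,98.5346) → (90.9586,105.7375) → (34.3061,24.9234) → (118.4526,85.9639)

[4] `<path>` cubic bezier, #ff0000→cut S872 F1498: (84.7349,93.3263) → (87.7599,71.1795) → (111.9808,40.9028) → (124.9928,25.7098)

[5] `<circle>` circle, #ff0000→cut S872 F1498: (64.9930,86.2179) → (61.2034,92.7817) → (53.6242,92.7817) → (49.8346,86.2179) → (53.6242,79.6541) → (61.2034,79.6541) → (64.9930,86.2179) (closed)

G21
G90
G00 X67.2689 Y123.5395
M3 S872
G1 X87.9005 Y123.5395 F1498
G1 X87.9005 Y57.1329
G1 X67.2689 Y57.1329
G1 X67.2689 Y123.5395
M5
G00 X169.6958 Y70.3508
M3 S872
G1 X114.2757 Y61.5305 F1498
G1 X77.5088 Y113.9008
G1 X137.1967 Y65.9143
G1 X124.4628 Y101.7118
G1 X156.8280 Y107.3684
M5
G00 X89.6821 Y98.5346
M3 S872
G1 X90.9586 Y105.7375 F1498
G1 X34.3061 Y24.9234
G1 X118.4526 Y85.9639
M5
G00 X84.7349 Y93.3263
M3 S872
G1 X87.7599 Y71.1795 F1498
G1 X111.9808 Y40.9028
G1 X124.9928 Y25.7098
M5
G00 X64.9930 Y86.2179
M3 S872
G1 X61.2034 Y92.7817 F1498
G1 X53.6242 Y92.7817
G1 X49.8346 Y86.2179
G1 X53.6242 Y79.6541
G1 X61.2034 Y79.6541
G1 X64.9930 Y86.2179
M5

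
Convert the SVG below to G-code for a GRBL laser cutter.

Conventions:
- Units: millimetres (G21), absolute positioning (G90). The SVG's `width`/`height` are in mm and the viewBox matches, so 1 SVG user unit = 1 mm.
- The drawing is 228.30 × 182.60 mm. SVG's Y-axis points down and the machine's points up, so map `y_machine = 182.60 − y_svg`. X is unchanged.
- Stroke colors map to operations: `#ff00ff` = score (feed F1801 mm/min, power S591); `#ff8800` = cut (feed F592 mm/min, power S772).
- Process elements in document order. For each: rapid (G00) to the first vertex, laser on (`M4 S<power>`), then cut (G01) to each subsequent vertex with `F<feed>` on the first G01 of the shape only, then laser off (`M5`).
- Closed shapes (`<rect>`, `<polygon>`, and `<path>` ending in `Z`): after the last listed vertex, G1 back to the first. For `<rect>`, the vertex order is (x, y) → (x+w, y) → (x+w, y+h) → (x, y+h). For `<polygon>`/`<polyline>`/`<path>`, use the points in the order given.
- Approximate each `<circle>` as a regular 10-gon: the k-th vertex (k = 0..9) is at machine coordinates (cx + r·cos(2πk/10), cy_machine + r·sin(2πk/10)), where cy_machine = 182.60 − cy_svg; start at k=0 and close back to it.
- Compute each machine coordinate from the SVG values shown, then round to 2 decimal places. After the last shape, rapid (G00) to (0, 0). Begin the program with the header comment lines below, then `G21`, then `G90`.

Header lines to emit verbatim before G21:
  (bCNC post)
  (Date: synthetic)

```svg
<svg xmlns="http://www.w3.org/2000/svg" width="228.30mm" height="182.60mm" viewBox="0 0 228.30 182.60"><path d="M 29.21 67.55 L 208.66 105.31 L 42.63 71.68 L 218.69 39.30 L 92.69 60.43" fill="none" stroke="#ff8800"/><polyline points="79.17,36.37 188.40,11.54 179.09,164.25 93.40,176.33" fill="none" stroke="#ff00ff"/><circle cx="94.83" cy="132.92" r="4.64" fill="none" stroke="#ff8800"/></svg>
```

(bCNC post)
(Date: synthetic)
G21
G90
G00 X29.21 Y115.05
M4 S772
G01 X208.66 Y77.29 F592
G01 X42.63 Y110.92
G01 X218.69 Y143.30
G01 X92.69 Y122.17
M5
G00 X79.17 Y146.23
M4 S591
G01 X188.40 Y171.06 F1801
G01 X179.09 Y18.35
G01 X93.40 Y6.27
M5
G00 X99.47 Y49.68
M4 S772
G01 X98.58 Y52.41 F592
G01 X96.26 Y54.09
G01 X93.40 Y54.09
G01 X91.08 Y52.41
G01 X90.19 Y49.68
G01 X91.08 Y46.95
G01 X93.40 Y45.27
G01 X96.26 Y45.27
G01 X98.58 Y46.95
G01 X99.47 Y49.68
M5
G00 X0.00 Y0.00

Since the viewBox matches the mm dimensions, user units are millimetres directly. The only transform is the Y-flip y_m = 182.60 − y_svg.

Shape 1 is a open polyline drawn with `<path>`. Its stroke #ff8800 means cut at S772, F592. After flipping Y the toolpath is (29.21,115.05) → (208.66,77.29) → (42.63,110.92) → (218.69,143.30) → (92.69,122.17).

Shape 2 is a open polyline drawn with `<polyline>`. Its stroke #ff00ff means score at S591, F1801. After flipping Y the toolpath is (79.17,146.23) → (188.40,171.06) → (179.09,18.35) → (93.40,6.27).

Shape 3 is a circle drawn with `<circle>`. Its stroke #ff8800 means cut at S772, F592. After flipping Y the toolpath is (99.47,49.68) → (98.58,52.41) → (96.26,54.09) → (93.40,54.09) → (91.08,52.41) → (90.19,49.68) → (91.08,46.95) → (93.40,45.27) → (96.26,45.27) → (98.58,46.95) → (99.47,49.68), returning to the start.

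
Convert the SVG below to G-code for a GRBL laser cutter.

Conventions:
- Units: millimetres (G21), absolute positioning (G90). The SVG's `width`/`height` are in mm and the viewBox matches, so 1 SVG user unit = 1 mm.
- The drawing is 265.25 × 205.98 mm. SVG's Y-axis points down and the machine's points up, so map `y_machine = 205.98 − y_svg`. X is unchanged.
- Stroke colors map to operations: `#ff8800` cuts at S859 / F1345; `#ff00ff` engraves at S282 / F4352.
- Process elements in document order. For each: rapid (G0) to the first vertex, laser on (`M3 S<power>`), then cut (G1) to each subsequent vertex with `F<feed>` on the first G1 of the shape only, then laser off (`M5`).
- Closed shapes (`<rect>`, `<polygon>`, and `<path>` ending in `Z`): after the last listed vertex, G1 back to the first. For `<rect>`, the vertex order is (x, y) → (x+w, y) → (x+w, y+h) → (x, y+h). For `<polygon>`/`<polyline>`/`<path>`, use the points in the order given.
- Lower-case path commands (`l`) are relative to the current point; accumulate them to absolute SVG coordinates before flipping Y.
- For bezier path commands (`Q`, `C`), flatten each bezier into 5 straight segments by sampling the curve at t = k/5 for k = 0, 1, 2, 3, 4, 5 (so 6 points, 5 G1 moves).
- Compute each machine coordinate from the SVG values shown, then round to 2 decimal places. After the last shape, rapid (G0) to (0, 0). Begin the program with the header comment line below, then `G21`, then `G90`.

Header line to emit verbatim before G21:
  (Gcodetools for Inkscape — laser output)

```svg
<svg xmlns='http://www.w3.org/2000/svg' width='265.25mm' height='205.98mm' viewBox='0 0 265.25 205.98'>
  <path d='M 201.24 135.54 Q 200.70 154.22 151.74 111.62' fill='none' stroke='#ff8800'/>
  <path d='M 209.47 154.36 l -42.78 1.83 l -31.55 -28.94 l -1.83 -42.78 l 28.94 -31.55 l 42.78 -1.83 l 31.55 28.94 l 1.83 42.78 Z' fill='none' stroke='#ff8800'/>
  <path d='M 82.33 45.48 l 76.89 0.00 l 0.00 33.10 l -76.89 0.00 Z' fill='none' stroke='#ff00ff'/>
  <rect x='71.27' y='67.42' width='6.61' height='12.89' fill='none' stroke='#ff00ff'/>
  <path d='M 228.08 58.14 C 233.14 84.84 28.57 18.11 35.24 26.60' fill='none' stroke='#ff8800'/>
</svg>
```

(Gcodetools for Inkscape — laser output)
G21
G90
G0 X201.24 Y70.44
M3 S859
G1 X199.09 Y65.42 F1345
G1 X193.06 Y65.30
G1 X183.16 Y70.08
G1 X169.39 Y79.77
G1 X151.74 Y94.36
M5
G0 X209.47 Y51.62
M3 S859
G1 X166.69 Y49.79 F1345
G1 X135.14 Y78.73
G1 X133.31 Y121.51
G1 X162.25 Y153.06
G1 X205.03 Y154.89
G1 X236.58 Y125.95
G1 X238.41 Y83.17
G1 X209.47 Y51.62
M5
G0 X82.33 Y160.50
M3 S282
G1 X159.22 Y160.50 F4352
G1 X159.22 Y127.40
G1 X82.33 Y127.40
G1 X82.33 Y160.50
M5
G0 X71.27 Y138.56
M3 S282
G1 X77.88 Y138.56 F4352
G1 X77.88 Y125.67
G1 X71.27 Y125.67
G1 X71.27 Y138.56
M5
G0 X228.08 Y147.84
M3 S859
G1 X209.33 Y141.68 F1345
G1 X160.47 Y149.85
G1 X101.70 Y164.26
G1 X53.22 Y176.80
G1 X35.24 Y179.38
M5
G0 X0.00 Y0.00

Since the viewBox matches the mm dimensions, user units are millimetres directly. The only transform is the Y-flip y_m = 205.98 − y_svg.

Shape 1 is a quadratic bezier drawn with `<path>`. Its stroke #ff8800 means cut at S859, F1345. After flipping Y the toolpath is (201.24,70.44) → (199.09,65.42) → (193.06,65.30) → (183.16,70.08) → (169.39,79.77) → (151.74,94.36).

Shape 2 is a regular polygon drawn with `<path>`. Its stroke #ff8800 means cut at S859, F1345. After flipping Y the toolpath is (209.47,51.62) → (166.69,49.79) → (135.14,78.73) → (133.31,121.51) → (162.25,153.06) → (205.03,154.89) → (236.58,125.95) → (238.41,83.17) → (209.47,51.62), returning to the start.

Shape 3 is a rectangle drawn with `<path>`. Its stroke #ff00ff means engrave at S282, F4352. After flipping Y the toolpath is (82.33,160.50) → (159.22,160.50) → (159.22,127.40) → (82.33,127.40) → (82.33,160.50), returning to the start.

Shape 4 is a rectangle drawn with `<rect>`. Its stroke #ff00ff means engrave at S282, F4352. After flipping Y the toolpath is (71.27,138.56) → (77.88,138.56) → (77.88,125.67) → (71.27,125.67) → (71.27,138.56), returning to the start.

Shape 5 is a cubic bezier drawn with `<path>`. Its stroke #ff8800 means cut at S859, F1345. After flipping Y the toolpath is (228.08,147.84) → (209.33,141.68) → (160.47,149.85) → (101.70,164.26) → (53.22,176.80) → (35.24,179.38).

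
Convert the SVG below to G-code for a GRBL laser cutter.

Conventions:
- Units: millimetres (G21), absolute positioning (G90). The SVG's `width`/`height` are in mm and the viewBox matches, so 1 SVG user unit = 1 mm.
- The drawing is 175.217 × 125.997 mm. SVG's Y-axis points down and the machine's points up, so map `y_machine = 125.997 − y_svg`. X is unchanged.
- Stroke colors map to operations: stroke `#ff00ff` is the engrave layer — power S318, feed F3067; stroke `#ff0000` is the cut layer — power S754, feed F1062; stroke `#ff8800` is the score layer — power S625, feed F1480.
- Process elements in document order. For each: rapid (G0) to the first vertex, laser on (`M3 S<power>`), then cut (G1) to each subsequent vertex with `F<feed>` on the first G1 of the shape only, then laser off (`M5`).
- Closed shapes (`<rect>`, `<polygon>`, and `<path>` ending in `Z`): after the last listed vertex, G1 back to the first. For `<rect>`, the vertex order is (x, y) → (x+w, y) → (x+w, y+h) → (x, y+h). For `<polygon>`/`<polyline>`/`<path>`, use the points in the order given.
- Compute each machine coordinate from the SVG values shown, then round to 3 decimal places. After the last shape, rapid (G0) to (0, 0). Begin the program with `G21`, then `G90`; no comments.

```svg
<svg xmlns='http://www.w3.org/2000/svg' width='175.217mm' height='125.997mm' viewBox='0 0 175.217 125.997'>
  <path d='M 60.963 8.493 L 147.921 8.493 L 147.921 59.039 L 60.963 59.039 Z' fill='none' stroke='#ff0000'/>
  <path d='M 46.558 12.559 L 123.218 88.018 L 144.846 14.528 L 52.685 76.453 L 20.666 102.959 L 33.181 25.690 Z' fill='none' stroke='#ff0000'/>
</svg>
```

1 u = 1 mm; y_m = 125.997 − y.

[1] `<path>` rectangle, #ff0000→cut S754 F1062: (60.963,117.504) → (147.921,117.504) → (147.921,66.958) → (60.963,66.958) → (60.963,117.504) (closed)

[2] `<path>` closed polygon, #ff0000→cut S754 F1062: (46.558,113.438) → (123.218,37.979) → (144.846,111.469) → (52.685,49.544) → (20.666,23.038) → (33.181,100.307) → (46.558,113.438) (closed)

G21
G90
G0 X60.963 Y117.504
M3 S754
G1 X147.921 Y117.504 F1062
G1 X147.921 Y66.958
G1 X60.963 Y66.958
G1 X60.963 Y117.504
M5
G0 X46.558 Y113.438
M3 S754
G1 X123.218 Y37.979 F1062
G1 X144.846 Y111.469
G1 X52.685 Y49.544
G1 X20.666 Y23.038
G1 X33.181 Y100.307
G1 X46.558 Y113.438
M5
G0 X0.000 Y0.000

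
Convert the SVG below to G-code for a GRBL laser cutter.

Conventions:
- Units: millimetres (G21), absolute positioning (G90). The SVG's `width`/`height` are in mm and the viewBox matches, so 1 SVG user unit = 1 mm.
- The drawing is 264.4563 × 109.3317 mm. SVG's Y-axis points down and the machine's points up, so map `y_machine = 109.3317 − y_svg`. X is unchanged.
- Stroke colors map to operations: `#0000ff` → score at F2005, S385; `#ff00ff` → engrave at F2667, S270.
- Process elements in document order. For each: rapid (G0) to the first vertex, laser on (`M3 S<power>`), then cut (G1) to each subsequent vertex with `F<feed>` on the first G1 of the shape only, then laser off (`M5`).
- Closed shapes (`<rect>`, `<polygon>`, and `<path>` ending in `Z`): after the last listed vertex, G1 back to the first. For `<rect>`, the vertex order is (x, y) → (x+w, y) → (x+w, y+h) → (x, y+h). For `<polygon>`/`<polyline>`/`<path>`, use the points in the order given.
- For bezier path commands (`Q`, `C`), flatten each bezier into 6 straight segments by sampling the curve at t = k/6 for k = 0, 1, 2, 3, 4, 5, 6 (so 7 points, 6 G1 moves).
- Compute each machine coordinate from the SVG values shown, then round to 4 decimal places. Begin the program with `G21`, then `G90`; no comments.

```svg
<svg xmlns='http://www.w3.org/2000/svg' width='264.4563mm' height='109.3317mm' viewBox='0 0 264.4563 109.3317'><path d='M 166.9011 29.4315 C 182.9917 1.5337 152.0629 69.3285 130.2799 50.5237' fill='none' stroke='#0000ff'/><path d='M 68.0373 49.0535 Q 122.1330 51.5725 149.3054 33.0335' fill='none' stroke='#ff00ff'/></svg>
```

G21
G90
G0 X166.9011 Y79.9002
M3 S385
G1 X171.2881 Y86.7187 F2005
G1 X169.3988 Y82.6520
G1 X162.7931 Y72.7640
G1 X153.0313 Y62.1182
G1 X141.6735 Y55.7783
G1 X130.2799 Y58.8080
M5
G0 X68.0373 Y60.2782
M3 S270
G1 X85.3213 Y60.0235 F2667
G1 X101.1096 Y60.9386
G1 X115.4022 Y63.0237
G1 X128.1990 Y66.2786
G1 X139.5001 Y70.7035
G1 X149.3054 Y76.2982
M5

Since the viewBox matches the mm dimensions, user units are millimetres directly. The only transform is the Y-flip y_m = 109.3317 − y_svg.

Shape 1 is a cubic bezier drawn with `<path>`. Its stroke #0000ff means score at S385, F2005. After flipping Y the toolpath is (166.9011,79.9002) → (171.2881,86.7187) → (169.3988,82.6520) → (162.7931,72.7640) → (153.0313,62.1182) → (141.6735,55.7783) → (130.2799,58.8080).

Shape 2 is a quadratic bezier drawn with `<path>`. Its stroke #ff00ff means engrave at S270, F2667. After flipping Y the toolpath is (68.0373,60.2782) → (85.3213,60.0235) → (101.1096,60.9386) → (115.4022,63.0237) → (128.1990,66.2786) → (139.5001,70.7035) → (149.3054,76.2982).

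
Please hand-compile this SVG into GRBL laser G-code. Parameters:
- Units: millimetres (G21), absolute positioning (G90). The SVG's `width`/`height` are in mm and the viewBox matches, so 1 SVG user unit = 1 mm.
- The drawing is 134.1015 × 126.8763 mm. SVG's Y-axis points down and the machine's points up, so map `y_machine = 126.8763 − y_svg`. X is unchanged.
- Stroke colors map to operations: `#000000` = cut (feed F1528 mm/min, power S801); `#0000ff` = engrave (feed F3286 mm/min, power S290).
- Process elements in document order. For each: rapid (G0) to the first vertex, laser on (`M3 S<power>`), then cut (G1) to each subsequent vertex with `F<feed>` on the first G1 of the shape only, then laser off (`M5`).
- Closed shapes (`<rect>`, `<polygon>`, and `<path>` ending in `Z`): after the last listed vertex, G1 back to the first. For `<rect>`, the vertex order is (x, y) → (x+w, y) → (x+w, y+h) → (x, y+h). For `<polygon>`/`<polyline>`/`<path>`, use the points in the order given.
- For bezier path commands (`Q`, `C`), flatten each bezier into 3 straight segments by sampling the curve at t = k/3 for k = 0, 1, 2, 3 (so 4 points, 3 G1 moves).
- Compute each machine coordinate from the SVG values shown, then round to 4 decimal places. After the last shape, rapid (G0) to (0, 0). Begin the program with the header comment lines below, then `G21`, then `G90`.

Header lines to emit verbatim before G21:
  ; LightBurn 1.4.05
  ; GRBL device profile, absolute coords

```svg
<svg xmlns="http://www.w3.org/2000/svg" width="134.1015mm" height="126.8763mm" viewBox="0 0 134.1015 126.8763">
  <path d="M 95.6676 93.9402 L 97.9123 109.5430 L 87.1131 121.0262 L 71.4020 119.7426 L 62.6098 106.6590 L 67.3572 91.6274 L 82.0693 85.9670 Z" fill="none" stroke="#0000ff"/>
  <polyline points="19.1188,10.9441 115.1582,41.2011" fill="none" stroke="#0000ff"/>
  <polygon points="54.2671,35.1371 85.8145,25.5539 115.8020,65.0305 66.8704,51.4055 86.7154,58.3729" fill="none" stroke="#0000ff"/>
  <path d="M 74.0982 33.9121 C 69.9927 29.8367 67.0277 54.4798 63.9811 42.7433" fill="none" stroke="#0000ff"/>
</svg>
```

viewBox `0 0 134.1015 126.8763` with mm width/height → 1 unit = 1 mm. Flip: y_m = 126.8763 − y_svg.

**Shape 1** — `<path>` regular polygon, stroke `#0000ff` → engrave (S290, F3286). Machine vertices: (95.6676,32.9361) → (97.9123,17.3333) → (87.1131,5.8501) → (71.4020,7.1337) → (62.6098,20.2173) → (67.3572,35.2489) → (82.0693,40.9093) → (95.6676,32.9361). Closed: final G1 returns to the first vertex.

**Shape 2** — `<polyline>` line segment, stroke `#0000ff` → engrave (S290, F3286). Machine vertices: (19.1188,115.9322) → (115.1582,85.6752). Open path.

**Shape 3** — `<polygon>` closed polygon, stroke `#0000ff` → engrave (S290, F3286). Machine vertices: (54.2671,91.7392) → (85.8145,101.3224) → (115.8020,61.8458) → (66.8704,75.4708) → (86.7154,68.5034) → (54.2671,91.7392). Closed: final G1 returns to the first vertex.

**Shape 4** — `<path>` cubic bezier, stroke `#0000ff` → engrave (S290, F3286). Control points (SVG): P0=(74.0982,33.9121), P1=(69.9927,29.8367), P2=(67.0277,54.4798), P3=(63.9811,42.7433); sampled at t=k/3. Machine vertices: (74.0982,92.9642) → (70.3276,89.8778) → (67.0458,82.1120) → (63.9811,84.1330). Open path.

; LightBurn 1.4.05
; GRBL device profile, absolute coords
G21
G90
G0 X95.6676 Y32.9361
M3 S290
G1 X97.9123 Y17.3333 F3286
G1 X87.1131 Y5.8501
G1 X71.4020 Y7.1337
G1 X62.6098 Y20.2173
G1 X67.3572 Y35.2489
G1 X82.0693 Y40.9093
G1 X95.6676 Y32.9361
M5
G0 X19.1188 Y115.9322
M3 S290
G1 X115.1582 Y85.6752 F3286
M5
G0 X54.2671 Y91.7392
M3 S290
G1 X85.8145 Y101.3224 F3286
G1 X115.8020 Y61.8458
G1 X66.8704 Y75.4708
G1 X86.7154 Y68.5034
G1 X54.2671 Y91.7392
M5
G0 X74.0982 Y92.9642
M3 S290
G1 X70.3276 Y89.8778 F3286
G1 X67.0458 Y82.1120
G1 X63.9811 Y84.1330
M5
G0 X0.0000 Y0.0000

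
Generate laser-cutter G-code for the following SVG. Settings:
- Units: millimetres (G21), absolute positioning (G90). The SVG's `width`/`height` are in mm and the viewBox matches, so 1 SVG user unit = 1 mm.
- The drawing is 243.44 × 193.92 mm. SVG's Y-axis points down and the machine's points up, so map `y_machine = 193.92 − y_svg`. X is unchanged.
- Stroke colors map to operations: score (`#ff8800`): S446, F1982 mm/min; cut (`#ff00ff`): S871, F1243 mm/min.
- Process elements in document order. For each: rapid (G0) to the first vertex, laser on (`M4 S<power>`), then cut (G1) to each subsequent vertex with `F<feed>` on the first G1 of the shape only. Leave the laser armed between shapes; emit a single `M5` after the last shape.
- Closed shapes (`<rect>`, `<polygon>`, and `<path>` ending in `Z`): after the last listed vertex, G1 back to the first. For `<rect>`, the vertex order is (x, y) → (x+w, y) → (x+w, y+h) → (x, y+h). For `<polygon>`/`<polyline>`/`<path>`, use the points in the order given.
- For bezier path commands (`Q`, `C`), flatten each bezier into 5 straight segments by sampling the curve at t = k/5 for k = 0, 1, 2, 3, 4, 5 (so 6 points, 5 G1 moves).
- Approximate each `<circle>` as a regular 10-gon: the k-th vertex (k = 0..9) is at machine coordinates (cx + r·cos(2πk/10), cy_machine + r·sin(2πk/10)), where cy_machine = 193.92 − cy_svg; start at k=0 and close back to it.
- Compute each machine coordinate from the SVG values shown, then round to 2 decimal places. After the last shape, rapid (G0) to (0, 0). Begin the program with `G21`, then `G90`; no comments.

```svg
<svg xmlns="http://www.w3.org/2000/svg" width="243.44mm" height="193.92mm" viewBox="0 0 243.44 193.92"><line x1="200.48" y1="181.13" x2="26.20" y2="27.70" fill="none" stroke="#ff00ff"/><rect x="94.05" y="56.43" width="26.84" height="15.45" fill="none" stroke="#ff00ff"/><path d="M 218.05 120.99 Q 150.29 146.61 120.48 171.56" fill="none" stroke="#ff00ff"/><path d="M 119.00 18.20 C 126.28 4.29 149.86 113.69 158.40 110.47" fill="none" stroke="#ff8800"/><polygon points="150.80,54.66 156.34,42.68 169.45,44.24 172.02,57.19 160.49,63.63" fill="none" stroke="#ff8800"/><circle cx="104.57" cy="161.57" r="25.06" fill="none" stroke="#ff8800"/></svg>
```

G21
G90
G0 X200.48 Y12.79
M4 S871
G1 X26.20 Y166.22 F1243
G0 X94.05 Y137.49
M4 S871
G1 X120.89 Y137.49 F1243
G1 X120.89 Y122.04
G1 X94.05 Y122.04
G1 X94.05 Y137.49
G0 X218.05 Y72.93
M4 S871
G1 X192.46 Y62.71 F1243
G1 X169.91 Y52.54
G1 X150.40 Y42.43
G1 X133.92 Y32.37
G1 X120.48 Y22.36
G0 X119.00 Y175.72
M4 S446
G1 X125.07 Y171.16 F1982
G1 X133.55 Y148.32
G1 X142.94 Y118.54
G1 X151.72 Y93.14
G1 X158.40 Y83.45
G0 X150.80 Y139.26
M4 S446
G1 X156.34 Y151.24 F1982
G1 X169.45 Y149.68
G1 X172.02 Y136.73
G1 X160.49 Y130.29
G1 X150.80 Y139.26
G0 X129.63 Y32.35
M4 S446
G1 X124.84 Y47.08 F1982
G1 X112.31 Y56.18
G1 X96.83 Y56.18
G1 X84.30 Y47.08
G1 X79.51 Y32.35
G1 X84.30 Y17.62
G1 X96.83 Y8.52
G1 X112.31 Y8.52
G1 X124.84 Y17.62
G1 X129.63 Y32.35
M5
G0 X0.00 Y0.00

Since the viewBox matches the mm dimensions, user units are millimetres directly. The only transform is the Y-flip y_m = 193.92 − y_svg.

Shape 1 is a line segment drawn with `<line>`. Its stroke #ff00ff means cut at S871, F1243. After flipping Y the toolpath is (200.48,12.79) → (26.20,166.22).

Shape 2 is a rectangle drawn with `<rect>`. Its stroke #ff00ff means cut at S871, F1243. After flipping Y the toolpath is (94.05,137.49) → (120.89,137.49) → (120.89,122.04) → (94.05,122.04) → (94.05,137.49), returning to the start.

Shape 3 is a quadratic bezier drawn with `<path>`. Its stroke #ff00ff means cut at S871, F1243. After flipping Y the toolpath is (218.05,72.93) → (192.46,62.71) → (169.91,52.54) → (150.40,42.43) → (133.92,32.37) → (120.48,22.36).

Shape 4 is a cubic bezier drawn with `<path>`. Its stroke #ff8800 means score at S446, F1982. After flipping Y the toolpath is (119.00,175.72) → (125.07,171.16) → (133.55,148.32) → (142.94,118.54) → (151.72,93.14) → (158.40,83.45).

Shape 5 is a regular polygon drawn with `<polygon>`. Its stroke #ff8800 means score at S446, F1982. After flipping Y the toolpath is (150.80,139.26) → (156.34,151.24) → (169.45,149.68) → (172.02,136.73) → (160.49,130.29) → (150.80,139.26), returning to the start.

Shape 6 is a circle drawn with `<circle>`. Its stroke #ff8800 means score at S446, F1982. After flipping Y the toolpath is (129.63,32.35) → (124.84,47.08) → (112.31,56.18) → (96.83,56.18) → (84.30,47.08) → (79.51,32.35) → (84.30,17.62) → (96.83,8.52) → (112.31,8.52) → (124.84,17.62) → (129.63,32.35), returning to the start.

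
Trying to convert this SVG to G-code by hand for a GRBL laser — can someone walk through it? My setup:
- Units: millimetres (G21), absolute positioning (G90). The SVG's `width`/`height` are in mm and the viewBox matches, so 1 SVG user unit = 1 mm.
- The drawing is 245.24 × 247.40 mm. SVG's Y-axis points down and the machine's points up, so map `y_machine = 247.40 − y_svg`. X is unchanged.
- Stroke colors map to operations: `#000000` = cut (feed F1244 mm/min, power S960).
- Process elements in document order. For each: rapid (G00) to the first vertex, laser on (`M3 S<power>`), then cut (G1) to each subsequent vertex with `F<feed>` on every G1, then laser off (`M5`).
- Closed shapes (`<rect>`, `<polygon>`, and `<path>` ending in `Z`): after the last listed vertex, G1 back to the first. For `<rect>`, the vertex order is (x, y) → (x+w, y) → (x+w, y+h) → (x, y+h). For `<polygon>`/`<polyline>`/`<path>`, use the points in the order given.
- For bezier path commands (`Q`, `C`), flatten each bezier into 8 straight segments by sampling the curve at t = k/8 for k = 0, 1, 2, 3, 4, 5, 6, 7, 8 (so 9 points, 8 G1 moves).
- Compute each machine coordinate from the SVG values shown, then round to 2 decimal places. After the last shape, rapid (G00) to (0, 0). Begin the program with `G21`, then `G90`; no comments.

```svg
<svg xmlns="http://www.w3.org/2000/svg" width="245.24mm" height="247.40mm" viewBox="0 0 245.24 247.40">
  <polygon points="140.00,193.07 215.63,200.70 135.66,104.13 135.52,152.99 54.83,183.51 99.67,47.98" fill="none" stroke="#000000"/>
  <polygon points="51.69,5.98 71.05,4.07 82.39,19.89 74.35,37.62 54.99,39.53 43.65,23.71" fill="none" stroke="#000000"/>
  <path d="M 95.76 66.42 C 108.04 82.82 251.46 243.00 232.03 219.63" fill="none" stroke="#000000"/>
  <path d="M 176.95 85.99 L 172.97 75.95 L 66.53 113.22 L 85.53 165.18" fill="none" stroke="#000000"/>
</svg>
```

G21
G90
G00 X140.00 Y54.33
M3 S960
G1 X215.63 Y46.70 F1244
G1 X135.66 Y143.27 F1244
G1 X135.52 Y94.41 F1244
G1 X54.83 Y63.89 F1244
G1 X99.67 Y199.42 F1244
G1 X140.00 Y54.33 F1244
M5
G00 X51.69 Y241.42
M3 S960
G1 X71.05 Y243.33 F1244
G1 X82.39 Y227.51 F1244
G1 X74.35 Y209.78 F1244
G1 X54.99 Y207.87 F1244
G1 X43.65 Y223.69 F1244
G1 X51.69 Y241.42 F1244
M5
G00 X95.76 Y180.98
M3 S960
G1 X105.94 Y168.73 F1244
G1 X124.97 Y146.84 F1244
G1 X149.40 Y119.13 F1244
G1 X175.79 Y89.46 F1244
G1 X200.69 Y61.65 F1244
G1 X220.66 Y39.54 F1244
G1 X232.26 Y26.97 F1244
G1 X232.03 Y27.77 F1244
M5
G00 X176.95 Y161.41
M3 S960
G1 X172.97 Y171.45 F1244
G1 X66.53 Y134.18 F1244
G1 X85.53 Y82.22 F1244
M5
G00 X0.00 Y0.00

viewBox `0 0 245.24 247.40` with mm width/height → 1 unit = 1 mm. Flip: y_m = 247.40 − y_svg.

**Shape 1** — `<polygon>` closed polygon, stroke `#000000` → cut (S960, F1244). Machine vertices: (140.00,54.33) → (215.63,46.70) → (135.66,143.27) → (135.52,94.41) → (54.83,63.89) → (99.67,199.42) → (140.00,54.33). Closed: final G1 returns to the first vertex.

**Shape 2** — `<polygon>` regular polygon, stroke `#000000` → cut (S960, F1244). Machine vertices: (51.69,241.42) → (71.05,243.33) → (82.39,227.51) → (74.35,209.78) → (54.99,207.87) → (43.65,223.69) → (51.69,241.42). Closed: final G1 returns to the first vertex.

**Shape 3** — `<path>` cubic bezier, stroke `#000000` → cut (S960, F1244). Control points (SVG): P0=(95.76,66.42), P1=(108.04,82.82), P2=(251.46,243.00), P3=(232.03,219.63); sampled at t=k/8. Machine vertices: (95.76,180.98) → (105.94,168.73) → (124.97,146.84) → (149.40,119.13) → (175.79,89.46) → (200.69,61.65) → (220.66,39.54) → (232.26,26.97) → (232.03,27.77). Open path.

**Shape 4** — `<path>` open polyline, stroke `#000000` → cut (S960, F1244). Machine vertices: (176.95,161.41) → (172.97,171.45) → (66.53,134.18) → (85.53,82.22). Open path.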